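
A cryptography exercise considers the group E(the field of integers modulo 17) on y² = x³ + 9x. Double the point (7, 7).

(4, 7)

tangent at (7, 7): λ = (3·7² + 9)/(2·7) ≡ 3/14. 14⁻¹ ≡ 11 (mod 17) since 14·11 = 154 ≡ 1, so λ ≡ 3·11 ≡ 16.
  x = λ² - 7 - 7 = 256 - 14 ≡ 4; y = λ·(7 - 4) - 7 ≡ 7. → (4, 7)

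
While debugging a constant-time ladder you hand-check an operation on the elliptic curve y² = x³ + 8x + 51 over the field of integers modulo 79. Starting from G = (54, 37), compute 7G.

(27, 11)

Double-and-add on 7 = (111)₂. Start with G = (54, 37) for the leading 1-bit.
double: tangent at (54, 37): λ = (3·54² + 8)/(2·37) ≡ 66/74. 74⁻¹ ≡ 63 (mod 79) since 74·63 = 4662 ≡ 1, so λ ≡ 66·63 ≡ 50.
  x = λ² - 54 - 54 = 2500 - 108 ≡ 22; y = λ·(54 - 22) - 37 ≡ 62. → (22, 62)
add G: (22, 62) + (54, 37). λ = (37 - 62)/(54 - 22) ≡ 54/32 mod 79. 32⁻¹ ≡ 42 (mod 79), so λ ≡ 56.
  x = λ² - 22 - 54 = 3136 - 76 ≡ 58; y = λ·(22 - 58) - 62 ≡ 55. → (58, 55)
double: tangent at (58, 55): λ = (3·58² + 8)/(2·55) ≡ 67/31. 31⁻¹ ≡ 51 (mod 79) since 31·51 = 1581 ≡ 1, so λ ≡ 67·51 ≡ 20.
  x = λ² - 58 - 58 = 400 - 116 ≡ 47; y = λ·(58 - 47) - 55 ≡ 7. → (47, 7)
add G: (47, 7) + (54, 37). λ = (37 - 7)/(54 - 47) ≡ 30/7 mod 79. 7⁻¹ ≡ 34 (mod 79), so λ ≡ 72.
  x = λ² - 47 - 54 = 5184 - 101 ≡ 27; y = λ·(47 - 27) - 7 ≡ 11. → (27, 11)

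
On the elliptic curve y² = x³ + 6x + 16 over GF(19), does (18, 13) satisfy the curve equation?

y² = 13² ≡ 17; x³ + 6x + 16 = 5956 ≡ 9 (mod 19). 17 ≠ 9.

no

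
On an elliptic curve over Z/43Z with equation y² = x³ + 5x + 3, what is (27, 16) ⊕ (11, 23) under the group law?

(2, 8)

(27, 16) + (11, 23). λ = (23 - 16)/(11 - 27) ≡ 7/27 mod 43. 27⁻¹ ≡ 8 (mod 43), so λ ≡ 13.
  x = λ² - 27 - 11 = 169 - 38 ≡ 2; y = λ·(27 - 2) - 16 ≡ 8. → (2, 8)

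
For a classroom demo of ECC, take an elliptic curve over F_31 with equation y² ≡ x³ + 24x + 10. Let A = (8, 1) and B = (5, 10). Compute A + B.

(8, 1) + (5, 10). λ = (10 - 1)/(5 - 8) ≡ 9/28 mod 31. 28⁻¹ ≡ 10 (mod 31) since 28·10 = 280 ≡ 1, so λ ≡ 28.
  x = λ² - 8 - 5 = 784 - 13 ≡ 27; y = λ·(8 - 27) - 1 ≡ 25. → (27, 25)

(27, 25)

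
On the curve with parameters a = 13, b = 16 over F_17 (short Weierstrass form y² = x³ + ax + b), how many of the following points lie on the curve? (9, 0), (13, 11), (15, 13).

(9, 0): 0² ≡ 0, rhs ≡ 12 → off.
(13, 11): 11² ≡ 2, rhs ≡ 2 → on.
(15, 13): 13² ≡ 16, rhs ≡ 16 → on.

2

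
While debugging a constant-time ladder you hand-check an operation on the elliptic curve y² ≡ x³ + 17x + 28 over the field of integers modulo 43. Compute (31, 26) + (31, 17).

The two points share x = 31 and their y-coordinates satisfy 26 + 17 ≡ 0 (mod 43), so they are inverses. Their sum is the point at infinity.

O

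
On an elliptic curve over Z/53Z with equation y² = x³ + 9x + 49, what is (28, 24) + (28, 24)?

(37, 7)

tangent at (28, 24): λ = (3·28² + 9)/(2·24) ≡ 29/48. 48⁻¹ ≡ 21 (mod 53) since 48·21 = 1008 ≡ 1, so λ ≡ 29·21 ≡ 26.
  x = λ² - 28 - 28 = 676 - 56 ≡ 37; y = λ·(28 - 37) - 24 ≡ 7. → (37, 7)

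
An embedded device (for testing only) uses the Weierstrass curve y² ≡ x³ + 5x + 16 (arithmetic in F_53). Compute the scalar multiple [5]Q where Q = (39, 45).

(28, 31)

Double-and-add on 5 = (101)₂. Start with Q = (39, 45) for the leading 1-bit.
double: tangent at (39, 45): λ = (3·39² + 5)/(2·45) ≡ 10/37. 37⁻¹ ≡ 43 (mod 53), so λ ≡ 10·43 ≡ 6.
  x = λ² - 39 - 39 = 36 - 78 ≡ 11; y = λ·(39 - 11) - 45 ≡ 17. → (11, 17)
double: tangent at (11, 17): λ = (3·11² + 5)/(2·17) ≡ 50/34. 34⁻¹ ≡ 39 (mod 53), so λ ≡ 50·39 ≡ 42.
  x = λ² - 11 - 11 = 1764 - 22 ≡ 46; y = λ·(11 - 46) - 17 ≡ 50. → (46, 50)
add Q: (46, 50) + (39, 45). λ = (45 - 50)/(39 - 46) ≡ 48/46 mod 53. 46⁻¹ ≡ 15 (mod 53) since 46·15 = 690 ≡ 1, so λ ≡ 31.
  x = λ² - 46 - 39 = 961 - 85 ≡ 28; y = λ·(46 - 28) - 50 ≡ 31. → (28, 31)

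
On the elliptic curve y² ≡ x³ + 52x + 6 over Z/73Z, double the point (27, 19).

(56, 7)

tangent at (27, 19): λ = (3·27² + 52)/(2·19) ≡ 49/38. 38⁻¹ ≡ 25 (mod 73), so λ ≡ 49·25 ≡ 57.
  x = λ² - 27 - 27 = 3249 - 54 ≡ 56; y = λ·(27 - 56) - 19 ≡ 7. → (56, 7)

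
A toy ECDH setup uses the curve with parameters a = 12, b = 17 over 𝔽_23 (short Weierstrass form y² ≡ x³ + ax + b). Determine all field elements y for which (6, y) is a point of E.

x³ + 12x + 17 = 305 ≡ 6 (mod 23).
Square roots of 6 mod 23: 11 and 12 (since 11² = 121 ≡ 6).

11, 12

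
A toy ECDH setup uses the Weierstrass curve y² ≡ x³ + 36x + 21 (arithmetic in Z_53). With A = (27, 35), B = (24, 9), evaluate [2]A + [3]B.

(34, 51)

First 2A:
Repeated addition: build up to 2A.
2A: tangent at (27, 35): λ = (3·27² + 36)/(2·35) ≡ 50/17. 17⁻¹ ≡ 25 (mod 53), so λ ≡ 50·25 ≡ 31.
  x = λ² - 27 - 27 = 961 - 54 ≡ 6; y = λ·(27 - 6) - 35 ≡ 33. → (6, 33)
2A = (6, 33).
Next 3B:
Repeated addition: build up to 3B.
2B: tangent at (24, 9): λ = (3·24² + 36)/(2·9) ≡ 15/18. 18⁻¹ ≡ 3 (mod 53), so λ ≡ 15·3 ≡ 45.
  x = λ² - 24 - 24 = 2025 - 48 ≡ 16; y = λ·(24 - 16) - 9 ≡ 33. → (16, 33)
3B: (16, 33) + (24, 9). λ = (9 - 33)/(24 - 16) ≡ 29/8 mod 53. 8⁻¹ ≡ 20 (mod 53) since 8·20 = 160 ≡ 1, so λ ≡ 50.
  x = λ² - 16 - 24 = 2500 - 40 ≡ 22; y = λ·(16 - 22) - 33 ≡ 38. → (22, 38)
3B = (22, 38).
Finally 2A + 3B:
(6, 33) + (22, 38). λ = (38 - 33)/(22 - 6) ≡ 5/16 mod 53. 16⁻¹ ≡ 10 (mod 53) since 16·10 = 160 ≡ 1, so λ ≡ 50.
  x = λ² - 6 - 22 = 2500 - 28 ≡ 34; y = λ·(6 - 34) - 33 ≡ 51. → (34, 51)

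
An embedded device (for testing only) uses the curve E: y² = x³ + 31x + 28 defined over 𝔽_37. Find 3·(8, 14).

Write P = (8, 14).
Repeated addition: build up to 3P.
2P: tangent at (8, 14): λ = (3·8² + 31)/(2·14) ≡ 1/28. 28⁻¹ ≡ 4 (mod 37), so λ ≡ 1·4 ≡ 4.
  x = λ² - 8 - 8 = 16 - 16 ≡ 0; y = λ·(8 - 0) - 14 ≡ 18. → (0, 18)
3P: (0, 18) + (8, 14). λ = (14 - 18)/(8 - 0) ≡ 33/8 mod 37. 8⁻¹ ≡ 14 (mod 37), so λ ≡ 18.
  x = λ² - 0 - 8 = 324 - 8 ≡ 20; y = λ·(0 - 20) - 18 ≡ 29. → (20, 29)

(20, 29)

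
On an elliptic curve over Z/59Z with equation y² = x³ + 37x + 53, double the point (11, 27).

tangent at (11, 27): λ = (3·11² + 37)/(2·27) ≡ 46/54. 54⁻¹ ≡ 47 (mod 59) since 54·47 = 2538 ≡ 1, so λ ≡ 46·47 ≡ 38.
  x = λ² - 11 - 11 = 1444 - 22 ≡ 6; y = λ·(11 - 6) - 27 ≡ 45. → (6, 45)

(6, 45)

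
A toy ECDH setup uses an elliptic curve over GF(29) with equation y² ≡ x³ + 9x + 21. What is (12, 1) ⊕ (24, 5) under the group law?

(12, 1) + (24, 5). λ = (5 - 1)/(24 - 12) ≡ 4/12 mod 29. 12⁻¹ ≡ 17 (mod 29) since 12·17 = 204 ≡ 1, so λ ≡ 10.
  x = λ² - 12 - 24 = 100 - 36 ≡ 6; y = λ·(12 - 6) - 1 ≡ 1. → (6, 1)

(6, 1)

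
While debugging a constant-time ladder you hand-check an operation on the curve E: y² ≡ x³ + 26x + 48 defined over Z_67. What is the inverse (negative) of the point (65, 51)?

(65, 16)

-(65, 51) = (65, -51 mod 67) = (65, 16).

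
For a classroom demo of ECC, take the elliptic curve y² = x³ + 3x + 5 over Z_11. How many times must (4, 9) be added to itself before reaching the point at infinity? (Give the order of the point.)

2P: tangent at (4, 9): λ = (3·4² + 3)/(2·9) ≡ 7/7. 7⁻¹ ≡ 8 (mod 11), so λ ≡ 7·8 ≡ 1.
  x = λ² - 4 - 4 = 1 - 8 ≡ 4; y = λ·(4 - 4) - 9 ≡ 2. → (4, 2)
3P: (4, 2) + (4, 9): same x and y₁ ≡ -y₂, so the sum is the point at infinity.
3P = the point at infinity, so the order is 3.

3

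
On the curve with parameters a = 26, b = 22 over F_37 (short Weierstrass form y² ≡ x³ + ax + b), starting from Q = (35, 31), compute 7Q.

(34, 19)

Double-and-add on 7 = (111)₂. Start with Q = (35, 31) for the leading 1-bit.
double: tangent at (35, 31): λ = (3·35² + 26)/(2·31) ≡ 1/25. 25⁻¹ ≡ 3 (mod 37), so λ ≡ 1·3 ≡ 3.
  x = λ² - 35 - 35 = 9 - 70 ≡ 13; y = λ·(35 - 13) - 31 ≡ 35. → (13, 35)
add Q: (13, 35) + (35, 31). λ = (31 - 35)/(35 - 13) ≡ 33/22 mod 37. 22⁻¹ ≡ 32 (mod 37), so λ ≡ 20.
  x = λ² - 13 - 35 = 400 - 48 ≡ 19; y = λ·(13 - 19) - 35 ≡ 30. → (19, 30)
double: tangent at (19, 30): λ = (3·19² + 26)/(2·30) ≡ 36/23. 23⁻¹ ≡ 29 (mod 37) since 23·29 = 667 ≡ 1, so λ ≡ 36·29 ≡ 8.
  x = λ² - 19 - 19 = 64 - 38 ≡ 26; y = λ·(19 - 26) - 30 ≡ 25. → (26, 25)
add Q: (26, 25) + (35, 31). λ = (31 - 25)/(35 - 26) ≡ 6/9 mod 37. 9⁻¹ ≡ 33 (mod 37), so λ ≡ 13.
  x = λ² - 26 - 35 = 169 - 61 ≡ 34; y = λ·(26 - 34) - 25 ≡ 19. → (34, 19)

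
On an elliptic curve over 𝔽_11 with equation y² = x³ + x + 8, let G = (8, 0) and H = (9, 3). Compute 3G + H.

(3, 4)

First 3G:
Repeated addition: build up to 3G.
2G: (8, 0) + (8, 0): same x and y₁ ≡ -y₂, so the sum is 𝒪.
3G: 𝒪 + (8, 0) = (8, 0) (identity).
3G = (8, 0).
Finally 3G + H:
(8, 0) + (9, 3). λ = (3 - 0)/(9 - 8) ≡ 3/1 mod 11. 1⁻¹ ≡ 1 (mod 11) since 1·1 = 1 ≡ 1, so λ ≡ 3.
  x = λ² - 8 - 9 = 9 - 17 ≡ 3; y = λ·(8 - 3) - 0 ≡ 4. → (3, 4)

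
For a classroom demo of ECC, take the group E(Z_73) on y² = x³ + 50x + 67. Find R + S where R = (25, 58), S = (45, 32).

(25, 58) + (45, 32). λ = (32 - 58)/(45 - 25) ≡ 47/20 mod 73. 20⁻¹ ≡ 11 (mod 73) since 20·11 = 220 ≡ 1, so λ ≡ 6.
  x = λ² - 25 - 45 = 36 - 70 ≡ 39; y = λ·(25 - 39) - 58 ≡ 4. → (39, 4)

(39, 4)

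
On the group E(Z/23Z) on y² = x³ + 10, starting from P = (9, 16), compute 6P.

(7, 13)

Double-and-add on 6 = (110)₂. Start with P = (9, 16) for the leading 1-bit.
double: tangent at (9, 16): λ = (3·9² + 0)/(2·16) ≡ 13/9. 9⁻¹ ≡ 18 (mod 23) since 9·18 = 162 ≡ 1, so λ ≡ 13·18 ≡ 4.
  x = λ² - 9 - 9 = 16 - 18 ≡ 21; y = λ·(9 - 21) - 16 ≡ 5. → (21, 5)
add P: (21, 5) + (9, 16). λ = (16 - 5)/(9 - 21) ≡ 11/11 mod 23. 11⁻¹ ≡ 21 (mod 23) since 11·21 = 231 ≡ 1, so λ ≡ 1.
  x = λ² - 21 - 9 = 1 - 30 ≡ 17; y = λ·(21 - 17) - 5 ≡ 22. → (17, 22)
double: tangent at (17, 22): λ = (3·17² + 0)/(2·22) ≡ 16/21. 21⁻¹ ≡ 11 (mod 23) since 21·11 = 231 ≡ 1, so λ ≡ 16·11 ≡ 15.
  x = λ² - 17 - 17 = 225 - 34 ≡ 7; y = λ·(17 - 7) - 22 ≡ 13. → (7, 13)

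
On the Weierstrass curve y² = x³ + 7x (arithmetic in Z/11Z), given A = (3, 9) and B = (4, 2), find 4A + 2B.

First 4A:
Repeated addition: build up to 4A.
2A: tangent at (3, 9): λ = (3·3² + 7)/(2·9) ≡ 1/7. 7⁻¹ ≡ 8 (mod 11), so λ ≡ 1·8 ≡ 8.
  x = λ² - 3 - 3 = 64 - 6 ≡ 3; y = λ·(3 - 3) - 9 ≡ 2. → (3, 2)
3A: (3, 2) + (3, 9): same x and y₁ ≡ -y₂, so the sum is O.
4A: O + (3, 9) = (3, 9) (identity).
4A = (3, 9).
Next 2B:
Repeated addition: build up to 2B.
2B: tangent at (4, 2): λ = (3·4² + 7)/(2·2) ≡ 0/4. 4⁻¹ ≡ 3 (mod 11) since 4·3 = 12 ≡ 1, so λ ≡ 0·3 ≡ 0.
  x = λ² - 4 - 4 = 0 - 8 ≡ 3; y = λ·(4 - 3) - 2 ≡ 9. → (3, 9)
2B = (3, 9).
Finally 4A + 2B:
tangent at (3, 9): λ = (3·3² + 7)/(2·9) ≡ 1/7. 7⁻¹ ≡ 8 (mod 11) since 7·8 = 56 ≡ 1, so λ ≡ 1·8 ≡ 8.
  x = λ² - 3 - 3 = 64 - 6 ≡ 3; y = λ·(3 - 3) - 9 ≡ 2. → (3, 2)

(3, 2)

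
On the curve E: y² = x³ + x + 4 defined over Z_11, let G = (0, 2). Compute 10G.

Double-and-add on 10 = (1010)₂. Start with G = (0, 2) for the leading 1-bit.
double: tangent at (0, 2): λ = (3·0² + 1)/(2·2) ≡ 1/4. 4⁻¹ ≡ 3 (mod 11), so λ ≡ 1·3 ≡ 3.
  x = λ² - 0 - 0 = 9 - 0 ≡ 9; y = λ·(0 - 9) - 2 ≡ 4. → (9, 4)
double: tangent at (9, 4): λ = (3·9² + 1)/(2·4) ≡ 2/8. 8⁻¹ ≡ 7 (mod 11), so λ ≡ 2·7 ≡ 3.
  x = λ² - 9 - 9 = 9 - 18 ≡ 2; y = λ·(9 - 2) - 4 ≡ 6. → (2, 6)
add G: (2, 6) + (0, 2). λ = (2 - 6)/(0 - 2) ≡ 7/9 mod 11. 9⁻¹ ≡ 5 (mod 11), so λ ≡ 2.
  x = λ² - 2 - 0 = 4 - 2 ≡ 2; y = λ·(2 - 2) - 6 ≡ 5. → (2, 5)
double: tangent at (2, 5): λ = (3·2² + 1)/(2·5) ≡ 2/10. 10⁻¹ ≡ 10 (mod 11) since 10·10 = 100 ≡ 1, so λ ≡ 2·10 ≡ 9.
  x = λ² - 2 - 2 = 81 - 4 ≡ 0; y = λ·(2 - 0) - 5 ≡ 2. → (0, 2)

(0, 2)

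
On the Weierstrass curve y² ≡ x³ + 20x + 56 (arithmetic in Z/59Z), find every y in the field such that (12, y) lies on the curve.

x³ + 20x + 56 = 2024 ≡ 18 (mod 59).
18 is a non-residue mod 59; no y exists.

none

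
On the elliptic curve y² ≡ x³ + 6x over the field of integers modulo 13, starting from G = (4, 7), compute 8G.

(9, 4)

Repeated addition: build up to 8G.
2G: tangent at (4, 7): λ = (3·4² + 6)/(2·7) ≡ 2/1. 1⁻¹ ≡ 1 (mod 13), so λ ≡ 2·1 ≡ 2.
  x = λ² - 4 - 4 = 4 - 8 ≡ 9; y = λ·(4 - 9) - 7 ≡ 9. → (9, 9)
3G: (9, 9) + (4, 7). λ = (7 - 9)/(4 - 9) ≡ 11/8 mod 13. 8⁻¹ ≡ 5 (mod 13), so λ ≡ 3.
  x = λ² - 9 - 4 = 9 - 13 ≡ 9; y = λ·(9 - 9) - 9 ≡ 4. → (9, 4)
4G: (9, 4) + (4, 7). λ = (7 - 4)/(4 - 9) ≡ 3/8 mod 13. 8⁻¹ ≡ 5 (mod 13) since 8·5 = 40 ≡ 1, so λ ≡ 2.
  x = λ² - 9 - 4 = 4 - 13 ≡ 4; y = λ·(9 - 4) - 4 ≡ 6. → (4, 6)
5G: (4, 6) + (4, 7): same x and y₁ ≡ -y₂, so the sum is O.
6G: O + (4, 7) = (4, 7) (identity).
7G: tangent at (4, 7): λ = (3·4² + 6)/(2·7) ≡ 2/1. 1⁻¹ ≡ 1 (mod 13), so λ ≡ 2·1 ≡ 2.
  x = λ² - 4 - 4 = 4 - 8 ≡ 9; y = λ·(4 - 9) - 7 ≡ 9. → (9, 9)
8G: (9, 9) + (4, 7). λ = (7 - 9)/(4 - 9) ≡ 11/8 mod 13. 8⁻¹ ≡ 5 (mod 13) since 8·5 = 40 ≡ 1, so λ ≡ 3.
  x = λ² - 9 - 4 = 9 - 13 ≡ 9; y = λ·(9 - 9) - 9 ≡ 4. → (9, 4)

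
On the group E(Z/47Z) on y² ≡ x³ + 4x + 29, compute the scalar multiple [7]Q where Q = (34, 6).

(28, 12)

Double-and-add on 7 = (111)₂. Start with Q = (34, 6) for the leading 1-bit.
double: tangent at (34, 6): λ = (3·34² + 4)/(2·6) ≡ 41/12. 12⁻¹ ≡ 4 (mod 47), so λ ≡ 41·4 ≡ 23.
  x = λ² - 34 - 34 = 529 - 68 ≡ 38; y = λ·(34 - 38) - 6 ≡ 43. → (38, 43)
add Q: (38, 43) + (34, 6). λ = (6 - 43)/(34 - 38) ≡ 10/43 mod 47. 43⁻¹ ≡ 35 (mod 47) since 43·35 = 1505 ≡ 1, so λ ≡ 21.
  x = λ² - 38 - 34 = 441 - 72 ≡ 40; y = λ·(38 - 40) - 43 ≡ 9. → (40, 9)
double: tangent at (40, 9): λ = (3·40² + 4)/(2·9) ≡ 10/18. 18⁻¹ ≡ 34 (mod 47) since 18·34 = 612 ≡ 1, so λ ≡ 10·34 ≡ 11.
  x = λ² - 40 - 40 = 121 - 80 ≡ 41; y = λ·(40 - 41) - 9 ≡ 27. → (41, 27)
add Q: (41, 27) + (34, 6). λ = (6 - 27)/(34 - 41) ≡ 26/40 mod 47. 40⁻¹ ≡ 20 (mod 47), so λ ≡ 3.
  x = λ² - 41 - 34 = 9 - 75 ≡ 28; y = λ·(41 - 28) - 27 ≡ 12. → (28, 12)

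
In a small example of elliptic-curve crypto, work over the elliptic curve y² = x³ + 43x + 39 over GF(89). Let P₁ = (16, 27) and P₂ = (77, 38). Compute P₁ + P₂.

(16, 27) + (77, 38). λ = (38 - 27)/(77 - 16) ≡ 11/61 mod 89. 61⁻¹ ≡ 54 (mod 89) since 61·54 = 3294 ≡ 1, so λ ≡ 60.
  x = λ² - 16 - 77 = 3600 - 93 ≡ 36; y = λ·(16 - 36) - 27 ≡ 19. → (36, 19)

(36, 19)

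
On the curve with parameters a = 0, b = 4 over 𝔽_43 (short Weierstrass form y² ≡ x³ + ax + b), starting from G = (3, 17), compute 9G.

O

Double-and-add on 9 = (1001)₂. Start with G = (3, 17) for the leading 1-bit.
double: tangent at (3, 17): λ = (3·3² + 0)/(2·17) ≡ 27/34. 34⁻¹ ≡ 19 (mod 43) since 34·19 = 646 ≡ 1, so λ ≡ 27·19 ≡ 40.
  x = λ² - 3 - 3 = 1600 - 6 ≡ 3; y = λ·(3 - 3) - 17 ≡ 26. → (3, 26)
double: tangent at (3, 26): λ = (3·3² + 0)/(2·26) ≡ 27/9. 9⁻¹ ≡ 24 (mod 43) since 9·24 = 216 ≡ 1, so λ ≡ 27·24 ≡ 3.
  x = λ² - 3 - 3 = 9 - 6 ≡ 3; y = λ·(3 - 3) - 26 ≡ 17. → (3, 17)
double: tangent at (3, 17): λ = (3·3² + 0)/(2·17) ≡ 27/34. 34⁻¹ ≡ 19 (mod 43), so λ ≡ 27·19 ≡ 40.
  x = λ² - 3 - 3 = 1600 - 6 ≡ 3; y = λ·(3 - 3) - 17 ≡ 26. → (3, 26)
add G: (3, 26) + (3, 17): same x and y₁ ≡ -y₂, so the sum is 𝒪.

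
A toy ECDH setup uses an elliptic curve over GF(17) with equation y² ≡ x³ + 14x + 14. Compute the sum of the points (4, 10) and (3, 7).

(2, 13)

(4, 10) + (3, 7). λ = (7 - 10)/(3 - 4) ≡ 14/16 mod 17. 16⁻¹ ≡ 16 (mod 17) since 16·16 = 256 ≡ 1, so λ ≡ 3.
  x = λ² - 4 - 3 = 9 - 7 ≡ 2; y = λ·(4 - 2) - 10 ≡ 13. → (2, 13)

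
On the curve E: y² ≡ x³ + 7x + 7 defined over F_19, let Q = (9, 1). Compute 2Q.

tangent at (9, 1): λ = (3·9² + 7)/(2·1) ≡ 3/2. 2⁻¹ ≡ 10 (mod 19), so λ ≡ 3·10 ≡ 11.
  x = λ² - 9 - 9 = 121 - 18 ≡ 8; y = λ·(9 - 8) - 1 ≡ 10. → (8, 10)

(8, 10)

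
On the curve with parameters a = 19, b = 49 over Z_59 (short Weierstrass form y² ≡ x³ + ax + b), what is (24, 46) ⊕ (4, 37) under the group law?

(52, 24)

(24, 46) + (4, 37). λ = (37 - 46)/(4 - 24) ≡ 50/39 mod 59. 39⁻¹ ≡ 56 (mod 59), so λ ≡ 27.
  x = λ² - 24 - 4 = 729 - 28 ≡ 52; y = λ·(24 - 52) - 46 ≡ 24. → (52, 24)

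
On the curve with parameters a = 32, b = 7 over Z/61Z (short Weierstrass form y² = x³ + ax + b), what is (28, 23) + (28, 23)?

(39, 1)

tangent at (28, 23): λ = (3·28² + 32)/(2·23) ≡ 5/46. 46⁻¹ ≡ 4 (mod 61) since 46·4 = 184 ≡ 1, so λ ≡ 5·4 ≡ 20.
  x = λ² - 28 - 28 = 400 - 56 ≡ 39; y = λ·(28 - 39) - 23 ≡ 1. → (39, 1)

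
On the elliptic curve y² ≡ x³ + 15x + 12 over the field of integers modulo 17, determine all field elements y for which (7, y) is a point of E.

x³ + 15x + 12 = 460 ≡ 1 (mod 17).
Square roots of 1 mod 17: 1 and 16 (since 1² = 1 ≡ 1).

1, 16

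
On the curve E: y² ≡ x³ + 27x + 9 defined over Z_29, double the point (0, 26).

tangent at (0, 26): λ = (3·0² + 27)/(2·26) ≡ 27/23. 23⁻¹ ≡ 24 (mod 29), so λ ≡ 27·24 ≡ 10.
  x = λ² - 0 - 0 = 100 - 0 ≡ 13; y = λ·(0 - 13) - 26 ≡ 18. → (13, 18)

(13, 18)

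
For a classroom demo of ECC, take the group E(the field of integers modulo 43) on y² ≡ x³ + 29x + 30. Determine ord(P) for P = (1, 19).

4

2P: tangent at (1, 19): λ = (3·1² + 29)/(2·19) ≡ 32/38. 38⁻¹ ≡ 17 (mod 43) since 38·17 = 646 ≡ 1, so λ ≡ 32·17 ≡ 28.
  x = λ² - 1 - 1 = 784 - 2 ≡ 8; y = λ·(1 - 8) - 19 ≡ 0. → (8, 0)
3P: (8, 0) + (1, 19). λ = (19 - 0)/(1 - 8) ≡ 19/36 mod 43. 36⁻¹ ≡ 6 (mod 43), so λ ≡ 28.
  x = λ² - 8 - 1 = 784 - 9 ≡ 1; y = λ·(8 - 1) - 0 ≡ 24. → (1, 24)
4P: (1, 24) + (1, 19): same x and y₁ ≡ -y₂, so the sum is O.
4P = O, so the order is 4.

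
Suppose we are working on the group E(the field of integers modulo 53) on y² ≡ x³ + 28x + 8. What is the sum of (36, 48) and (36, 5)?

O

The two points share x = 36 and their y-coordinates satisfy 48 + 5 ≡ 0 (mod 53), so they are inverses. Their sum is the point at infinity.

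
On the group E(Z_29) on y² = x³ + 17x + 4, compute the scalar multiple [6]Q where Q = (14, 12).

(4, 22)

Double-and-add on 6 = (110)₂. Start with Q = (14, 12) for the leading 1-bit.
double: tangent at (14, 12): λ = (3·14² + 17)/(2·12) ≡ 25/24. 24⁻¹ ≡ 23 (mod 29) since 24·23 = 552 ≡ 1, so λ ≡ 25·23 ≡ 24.
  x = λ² - 14 - 14 = 576 - 28 ≡ 26; y = λ·(14 - 26) - 12 ≡ 19. → (26, 19)
add Q: (26, 19) + (14, 12). λ = (12 - 19)/(14 - 26) ≡ 22/17 mod 29. 17⁻¹ ≡ 12 (mod 29) since 17·12 = 204 ≡ 1, so λ ≡ 3.
  x = λ² - 26 - 14 = 9 - 40 ≡ 27; y = λ·(26 - 27) - 19 ≡ 7. → (27, 7)
double: tangent at (27, 7): λ = (3·27² + 17)/(2·7) ≡ 0/14. 14⁻¹ ≡ 27 (mod 29) since 14·27 = 378 ≡ 1, so λ ≡ 0·27 ≡ 0.
  x = λ² - 27 - 27 = 0 - 54 ≡ 4; y = λ·(27 - 4) - 7 ≡ 22. → (4, 22)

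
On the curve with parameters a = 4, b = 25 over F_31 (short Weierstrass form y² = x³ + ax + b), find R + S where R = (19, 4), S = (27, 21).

(21, 15)

(19, 4) + (27, 21). λ = (21 - 4)/(27 - 19) ≡ 17/8 mod 31. 8⁻¹ ≡ 4 (mod 31) since 8·4 = 32 ≡ 1, so λ ≡ 6.
  x = λ² - 19 - 27 = 36 - 46 ≡ 21; y = λ·(19 - 21) - 4 ≡ 15. → (21, 15)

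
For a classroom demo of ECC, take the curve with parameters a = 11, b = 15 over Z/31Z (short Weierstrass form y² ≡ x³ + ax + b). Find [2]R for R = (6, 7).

tangent at (6, 7): λ = (3·6² + 11)/(2·7) ≡ 26/14. 14⁻¹ ≡ 20 (mod 31), so λ ≡ 26·20 ≡ 24.
  x = λ² - 6 - 6 = 576 - 12 ≡ 6; y = λ·(6 - 6) - 7 ≡ 24. → (6, 24)

(6, 24)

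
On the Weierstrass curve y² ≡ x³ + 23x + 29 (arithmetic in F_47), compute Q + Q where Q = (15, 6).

(2, 6)

tangent at (15, 6): λ = (3·15² + 23)/(2·6) ≡ 40/12. 12⁻¹ ≡ 4 (mod 47) since 12·4 = 48 ≡ 1, so λ ≡ 40·4 ≡ 19.
  x = λ² - 15 - 15 = 361 - 30 ≡ 2; y = λ·(15 - 2) - 6 ≡ 6. → (2, 6)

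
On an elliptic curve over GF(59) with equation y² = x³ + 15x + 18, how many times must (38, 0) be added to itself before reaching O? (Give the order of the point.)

2

2P: (38, 0) + (38, 0): same x and y₁ ≡ -y₂, so the sum is O.
2P = O, so the order is 2.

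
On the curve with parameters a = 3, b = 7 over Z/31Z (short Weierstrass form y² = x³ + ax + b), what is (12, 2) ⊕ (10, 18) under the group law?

(11, 21)

(12, 2) + (10, 18). λ = (18 - 2)/(10 - 12) ≡ 16/29 mod 31. 29⁻¹ ≡ 15 (mod 31), so λ ≡ 23.
  x = λ² - 12 - 10 = 529 - 22 ≡ 11; y = λ·(12 - 11) - 2 ≡ 21. → (11, 21)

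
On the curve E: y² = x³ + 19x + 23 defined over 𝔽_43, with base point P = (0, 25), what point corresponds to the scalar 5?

Double-and-add on 5 = (101)₂. Start with P = (0, 25) for the leading 1-bit.
double: tangent at (0, 25): λ = (3·0² + 19)/(2·25) ≡ 19/7. 7⁻¹ ≡ 37 (mod 43), so λ ≡ 19·37 ≡ 15.
  x = λ² - 0 - 0 = 225 - 0 ≡ 10; y = λ·(0 - 10) - 25 ≡ 40. → (10, 40)
double: tangent at (10, 40): λ = (3·10² + 19)/(2·40) ≡ 18/37. 37⁻¹ ≡ 7 (mod 43) since 37·7 = 259 ≡ 1, so λ ≡ 18·7 ≡ 40.
  x = λ² - 10 - 10 = 1600 - 20 ≡ 32; y = λ·(10 - 32) - 40 ≡ 26. → (32, 26)
add P: (32, 26) + (0, 25). λ = (25 - 26)/(0 - 32) ≡ 42/11 mod 43. 11⁻¹ ≡ 4 (mod 43), so λ ≡ 39.
  x = λ² - 32 - 0 = 1521 - 32 ≡ 27; y = λ·(32 - 27) - 26 ≡ 40. → (27, 40)

(27, 40)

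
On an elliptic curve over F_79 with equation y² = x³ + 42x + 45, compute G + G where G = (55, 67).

tangent at (55, 67): λ = (3·55² + 42)/(2·67) ≡ 32/55. 55⁻¹ ≡ 23 (mod 79) since 55·23 = 1265 ≡ 1, so λ ≡ 32·23 ≡ 25.
  x = λ² - 55 - 55 = 625 - 110 ≡ 41; y = λ·(55 - 41) - 67 ≡ 46. → (41, 46)

(41, 46)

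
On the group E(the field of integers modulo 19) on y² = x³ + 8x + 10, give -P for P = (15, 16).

-(15, 16) = (15, -16 mod 19) = (15, 3).

(15, 3)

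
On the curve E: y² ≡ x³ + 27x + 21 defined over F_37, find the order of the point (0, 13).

7

2P: tangent at (0, 13): λ = (3·0² + 27)/(2·13) ≡ 27/26. 26⁻¹ ≡ 10 (mod 37), so λ ≡ 27·10 ≡ 11.
  x = λ² - 0 - 0 = 121 - 0 ≡ 10; y = λ·(0 - 10) - 13 ≡ 25. → (10, 25)
3P: (10, 25) + (0, 13). λ = (13 - 25)/(0 - 10) ≡ 25/27 mod 37. 27⁻¹ ≡ 11 (mod 37), so λ ≡ 16.
  x = λ² - 10 - 0 = 256 - 10 ≡ 24; y = λ·(10 - 24) - 25 ≡ 10. → (24, 10)
4P: (24, 10) + (0, 13). λ = (13 - 10)/(0 - 24) ≡ 3/13 mod 37. 13⁻¹ ≡ 20 (mod 37), so λ ≡ 23.
  x = λ² - 24 - 0 = 529 - 24 ≡ 24; y = λ·(24 - 24) - 10 ≡ 27. → (24, 27)
5P: (24, 27) + (0, 13). λ = (13 - 27)/(0 - 24) ≡ 23/13 mod 37. 13⁻¹ ≡ 20 (mod 37), so λ ≡ 16.
  x = λ² - 24 - 0 = 256 - 24 ≡ 10; y = λ·(24 - 10) - 27 ≡ 12. → (10, 12)
6P: (10, 12) + (0, 13). λ = (13 - 12)/(0 - 10) ≡ 1/27 mod 37. 27⁻¹ ≡ 11 (mod 37) since 27·11 = 297 ≡ 1, so λ ≡ 11.
  x = λ² - 10 - 0 = 121 - 10 ≡ 0; y = λ·(10 - 0) - 12 ≡ 24. → (0, 24)
7P: (0, 24) + (0, 13): same x and y₁ ≡ -y₂, so the sum is 𝒪.
7P = 𝒪, so the order is 7.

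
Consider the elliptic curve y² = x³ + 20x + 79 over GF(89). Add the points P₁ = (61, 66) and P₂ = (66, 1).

(61, 66) + (66, 1). λ = (1 - 66)/(66 - 61) ≡ 24/5 mod 89. 5⁻¹ ≡ 18 (mod 89), so λ ≡ 76.
  x = λ² - 61 - 66 = 5776 - 127 ≡ 42; y = λ·(61 - 42) - 66 ≡ 43. → (42, 43)

(42, 43)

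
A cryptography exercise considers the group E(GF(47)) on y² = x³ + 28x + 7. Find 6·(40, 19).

(2, 27)

Write P = (40, 19).
Repeated addition: build up to 6P.
2P: tangent at (40, 19): λ = (3·40² + 28)/(2·19) ≡ 34/38. 38⁻¹ ≡ 26 (mod 47), so λ ≡ 34·26 ≡ 38.
  x = λ² - 40 - 40 = 1444 - 80 ≡ 1; y = λ·(40 - 1) - 19 ≡ 6. → (1, 6)
3P: (1, 6) + (40, 19). λ = (19 - 6)/(40 - 1) ≡ 13/39 mod 47. 39⁻¹ ≡ 41 (mod 47), so λ ≡ 16.
  x = λ² - 1 - 40 = 256 - 41 ≡ 27; y = λ·(1 - 27) - 6 ≡ 1. → (27, 1)
4P: (27, 1) + (40, 19). λ = (19 - 1)/(40 - 27) ≡ 18/13 mod 47. 13⁻¹ ≡ 29 (mod 47), so λ ≡ 5.
  x = λ² - 27 - 40 = 25 - 67 ≡ 5; y = λ·(27 - 5) - 1 ≡ 15. → (5, 15)
5P: (5, 15) + (40, 19). λ = (19 - 15)/(40 - 5) ≡ 4/35 mod 47. 35⁻¹ ≡ 43 (mod 47), so λ ≡ 31.
  x = λ² - 5 - 40 = 961 - 45 ≡ 23; y = λ·(5 - 23) - 15 ≡ 38. → (23, 38)
6P: (23, 38) + (40, 19). λ = (19 - 38)/(40 - 23) ≡ 28/17 mod 47. 17⁻¹ ≡ 36 (mod 47), so λ ≡ 21.
  x = λ² - 23 - 40 = 441 - 63 ≡ 2; y = λ·(23 - 2) - 38 ≡ 27. → (2, 27)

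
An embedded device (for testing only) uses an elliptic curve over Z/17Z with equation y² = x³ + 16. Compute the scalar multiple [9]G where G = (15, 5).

(1, 0)

Double-and-add on 9 = (1001)₂. Start with G = (15, 5) for the leading 1-bit.
double: tangent at (15, 5): λ = (3·15² + 0)/(2·5) ≡ 12/10. 10⁻¹ ≡ 12 (mod 17) since 10·12 = 120 ≡ 1, so λ ≡ 12·12 ≡ 8.
  x = λ² - 15 - 15 = 64 - 30 ≡ 0; y = λ·(15 - 0) - 5 ≡ 13. → (0, 13)
double: tangent at (0, 13): λ = (3·0² + 0)/(2·13) ≡ 0/9. 9⁻¹ ≡ 2 (mod 17) since 9·2 = 18 ≡ 1, so λ ≡ 0·2 ≡ 0.
  x = λ² - 0 - 0 = 0 - 0 ≡ 0; y = λ·(0 - 0) - 13 ≡ 4. → (0, 4)
double: tangent at (0, 4): λ = (3·0² + 0)/(2·4) ≡ 0/8. 8⁻¹ ≡ 15 (mod 17), so λ ≡ 0·15 ≡ 0.
  x = λ² - 0 - 0 = 0 - 0 ≡ 0; y = λ·(0 - 0) - 4 ≡ 13. → (0, 13)
add G: (0, 13) + (15, 5). λ = (5 - 13)/(15 - 0) ≡ 9/15 mod 17. 15⁻¹ ≡ 8 (mod 17), so λ ≡ 4.
  x = λ² - 0 - 15 = 16 - 15 ≡ 1; y = λ·(0 - 1) - 13 ≡ 0. → (1, 0)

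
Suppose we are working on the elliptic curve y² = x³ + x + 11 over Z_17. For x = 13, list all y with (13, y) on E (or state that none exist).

none

x³ + 1x + 11 = 2221 ≡ 11 (mod 17).
11 is a non-residue mod 17; no y exists.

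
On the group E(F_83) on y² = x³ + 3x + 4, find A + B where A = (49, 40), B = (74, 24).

(49, 40) + (74, 24). λ = (24 - 40)/(74 - 49) ≡ 67/25 mod 83. 25⁻¹ ≡ 10 (mod 83) since 25·10 = 250 ≡ 1, so λ ≡ 6.
  x = λ² - 49 - 74 = 36 - 123 ≡ 79; y = λ·(49 - 79) - 40 ≡ 29. → (79, 29)

(79, 29)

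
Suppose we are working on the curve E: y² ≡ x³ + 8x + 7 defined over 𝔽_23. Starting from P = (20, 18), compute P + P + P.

Repeated addition: build up to 3P.
2P: tangent at (20, 18): λ = (3·20² + 8)/(2·18) ≡ 12/13. 13⁻¹ ≡ 16 (mod 23) since 13·16 = 208 ≡ 1, so λ ≡ 12·16 ≡ 8.
  x = λ² - 20 - 20 = 64 - 40 ≡ 1; y = λ·(20 - 1) - 18 ≡ 19. → (1, 19)
3P: (1, 19) + (20, 18). λ = (18 - 19)/(20 - 1) ≡ 22/19 mod 23. 19⁻¹ ≡ 17 (mod 23) since 19·17 = 323 ≡ 1, so λ ≡ 6.
  x = λ² - 1 - 20 = 36 - 21 ≡ 15; y = λ·(1 - 15) - 19 ≡ 12. → (15, 12)

(15, 12)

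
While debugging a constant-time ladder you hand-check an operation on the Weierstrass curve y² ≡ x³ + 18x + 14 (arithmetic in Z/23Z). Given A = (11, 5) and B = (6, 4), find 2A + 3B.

(12, 16)

First 2A:
Repeated addition: build up to 2A.
2A: tangent at (11, 5): λ = (3·11² + 18)/(2·5) ≡ 13/10. 10⁻¹ ≡ 7 (mod 23), so λ ≡ 13·7 ≡ 22.
  x = λ² - 11 - 11 = 484 - 22 ≡ 2; y = λ·(11 - 2) - 5 ≡ 9. → (2, 9)
2A = (2, 9).
Next 3B:
Repeated addition: build up to 3B.
2B: tangent at (6, 4): λ = (3·6² + 18)/(2·4) ≡ 11/8. 8⁻¹ ≡ 3 (mod 23) since 8·3 = 24 ≡ 1, so λ ≡ 11·3 ≡ 10.
  x = λ² - 6 - 6 = 100 - 12 ≡ 19; y = λ·(6 - 19) - 4 ≡ 4. → (19, 4)
3B: (19, 4) + (6, 4). λ = (4 - 4)/(6 - 19) ≡ 0/10 mod 23. 10⁻¹ ≡ 7 (mod 23) since 10·7 = 70 ≡ 1, so λ ≡ 0.
  x = λ² - 19 - 6 = 0 - 25 ≡ 21; y = λ·(19 - 21) - 4 ≡ 19. → (21, 19)
3B = (21, 19).
Finally 2A + 3B:
(2, 9) + (21, 19). λ = (19 - 9)/(21 - 2) ≡ 10/19 mod 23. 19⁻¹ ≡ 17 (mod 23) since 19·17 = 323 ≡ 1, so λ ≡ 9.
  x = λ² - 2 - 21 = 81 - 23 ≡ 12; y = λ·(2 - 12) - 9 ≡ 16. → (12, 16)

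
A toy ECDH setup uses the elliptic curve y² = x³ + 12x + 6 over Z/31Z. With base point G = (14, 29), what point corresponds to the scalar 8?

(14, 29)

Double-and-add on 8 = (1000)₂. Start with G = (14, 29) for the leading 1-bit.
double: tangent at (14, 29): λ = (3·14² + 12)/(2·29) ≡ 11/27. 27⁻¹ ≡ 23 (mod 31), so λ ≡ 11·23 ≡ 5.
  x = λ² - 14 - 14 = 25 - 28 ≡ 28; y = λ·(14 - 28) - 29 ≡ 25. → (28, 25)
double: tangent at (28, 25): λ = (3·28² + 12)/(2·25) ≡ 8/19. 19⁻¹ ≡ 18 (mod 31) since 19·18 = 342 ≡ 1, so λ ≡ 8·18 ≡ 20.
  x = λ² - 28 - 28 = 400 - 56 ≡ 3; y = λ·(28 - 3) - 25 ≡ 10. → (3, 10)
double: tangent at (3, 10): λ = (3·3² + 12)/(2·10) ≡ 8/20. 20⁻¹ ≡ 14 (mod 31), so λ ≡ 8·14 ≡ 19.
  x = λ² - 3 - 3 = 361 - 6 ≡ 14; y = λ·(3 - 14) - 10 ≡ 29. → (14, 29)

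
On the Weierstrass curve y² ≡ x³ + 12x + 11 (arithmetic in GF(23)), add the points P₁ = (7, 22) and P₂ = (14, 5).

(7, 22) + (14, 5). λ = (5 - 22)/(14 - 7) ≡ 6/7 mod 23. 7⁻¹ ≡ 10 (mod 23), so λ ≡ 14.
  x = λ² - 7 - 14 = 196 - 21 ≡ 14; y = λ·(7 - 14) - 22 ≡ 18. → (14, 18)

(14, 18)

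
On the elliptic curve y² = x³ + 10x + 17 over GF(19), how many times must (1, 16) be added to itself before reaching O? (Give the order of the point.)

2P: tangent at (1, 16): λ = (3·1² + 10)/(2·16) ≡ 13/13. 13⁻¹ ≡ 3 (mod 19), so λ ≡ 13·3 ≡ 1.
  x = λ² - 1 - 1 = 1 - 2 ≡ 18; y = λ·(1 - 18) - 16 ≡ 5. → (18, 5)
3P: (18, 5) + (1, 16). λ = (16 - 5)/(1 - 18) ≡ 11/2 mod 19. 2⁻¹ ≡ 10 (mod 19), so λ ≡ 15.
  x = λ² - 18 - 1 = 225 - 19 ≡ 16; y = λ·(18 - 16) - 5 ≡ 6. → (16, 6)
4P: (16, 6) + (1, 16). λ = (16 - 6)/(1 - 16) ≡ 10/4 mod 19. 4⁻¹ ≡ 5 (mod 19) since 4·5 = 20 ≡ 1, so λ ≡ 12.
  x = λ² - 16 - 1 = 144 - 17 ≡ 13; y = λ·(16 - 13) - 6 ≡ 11. → (13, 11)
5P: (13, 11) + (1, 16). λ = (16 - 11)/(1 - 13) ≡ 5/7 mod 19. 7⁻¹ ≡ 11 (mod 19) since 7·11 = 77 ≡ 1, so λ ≡ 17.
  x = λ² - 13 - 1 = 289 - 14 ≡ 9; y = λ·(13 - 9) - 11 ≡ 0. → (9, 0)
6P: (9, 0) + (1, 16). λ = (16 - 0)/(1 - 9) ≡ 16/11 mod 19. 11⁻¹ ≡ 7 (mod 19), so λ ≡ 17.
  x = λ² - 9 - 1 = 289 - 10 ≡ 13; y = λ·(9 - 13) - 0 ≡ 8. → (13, 8)
7P: (13, 8) + (1, 16). λ = (16 - 8)/(1 - 13) ≡ 8/7 mod 19. 7⁻¹ ≡ 11 (mod 19) since 7·11 = 77 ≡ 1, so λ ≡ 12.
  x = λ² - 13 - 1 = 144 - 14 ≡ 16; y = λ·(13 - 16) - 8 ≡ 13. → (16, 13)
8P: (16, 13) + (1, 16). λ = (16 - 13)/(1 - 16) ≡ 3/4 mod 19. 4⁻¹ ≡ 5 (mod 19) since 4·5 = 20 ≡ 1, so λ ≡ 15.
  x = λ² - 16 - 1 = 225 - 17 ≡ 18; y = λ·(16 - 18) - 13 ≡ 14. → (18, 14)
9P: (18, 14) + (1, 16). λ = (16 - 14)/(1 - 18) ≡ 2/2 mod 19. 2⁻¹ ≡ 10 (mod 19), so λ ≡ 1.
  x = λ² - 18 - 1 = 1 - 19 ≡ 1; y = λ·(18 - 1) - 14 ≡ 3. → (1, 3)
10P: (1, 3) + (1, 16): same x and y₁ ≡ -y₂, so the sum is O.
10P = O, so the order is 10.

10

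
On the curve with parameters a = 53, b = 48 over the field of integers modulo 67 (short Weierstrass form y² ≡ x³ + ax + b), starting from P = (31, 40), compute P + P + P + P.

(34, 63)

Double-and-add on 4 = (100)₂. Start with P = (31, 40) for the leading 1-bit.
double: tangent at (31, 40): λ = (3·31² + 53)/(2·40) ≡ 55/13. 13⁻¹ ≡ 31 (mod 67), so λ ≡ 55·31 ≡ 30.
  x = λ² - 31 - 31 = 900 - 62 ≡ 34; y = λ·(31 - 34) - 40 ≡ 4. → (34, 4)
double: tangent at (34, 4): λ = (3·34² + 53)/(2·4) ≡ 37/8. 8⁻¹ ≡ 42 (mod 67), so λ ≡ 37·42 ≡ 13.
  x = λ² - 34 - 34 = 169 - 68 ≡ 34; y = λ·(34 - 34) - 4 ≡ 63. → (34, 63)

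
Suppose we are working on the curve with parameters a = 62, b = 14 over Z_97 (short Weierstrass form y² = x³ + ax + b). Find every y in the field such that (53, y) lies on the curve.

x³ + 62x + 14 = 152177 ≡ 81 (mod 97).
Square roots of 81 mod 97: 9 and 88 (since 9² = 81 ≡ 81).

9, 88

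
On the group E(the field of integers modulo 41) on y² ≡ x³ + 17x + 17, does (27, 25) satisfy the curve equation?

y² = 25² ≡ 10; x³ + 17x + 17 = 20159 ≡ 28 (mod 41). 10 ≠ 28.

no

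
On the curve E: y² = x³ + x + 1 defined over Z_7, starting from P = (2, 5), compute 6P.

Double-and-add on 6 = (110)₂. Start with P = (2, 5) for the leading 1-bit.
double: tangent at (2, 5): λ = (3·2² + 1)/(2·5) ≡ 6/3. 3⁻¹ ≡ 5 (mod 7), so λ ≡ 6·5 ≡ 2.
  x = λ² - 2 - 2 = 4 - 4 ≡ 0; y = λ·(2 - 0) - 5 ≡ 6. → (0, 6)
add P: (0, 6) + (2, 5). λ = (5 - 6)/(2 - 0) ≡ 6/2 mod 7. 2⁻¹ ≡ 4 (mod 7) since 2·4 = 8 ≡ 1, so λ ≡ 3.
  x = λ² - 0 - 2 = 9 - 2 ≡ 0; y = λ·(0 - 0) - 6 ≡ 1. → (0, 1)
double: tangent at (0, 1): λ = (3·0² + 1)/(2·1) ≡ 1/2. 2⁻¹ ≡ 4 (mod 7), so λ ≡ 1·4 ≡ 4.
  x = λ² - 0 - 0 = 16 - 0 ≡ 2; y = λ·(0 - 2) - 1 ≡ 5. → (2, 5)

(2, 5)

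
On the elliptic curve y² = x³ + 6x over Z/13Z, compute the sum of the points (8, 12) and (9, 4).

(8, 12) + (9, 4). λ = (4 - 12)/(9 - 8) ≡ 5/1 mod 13. 1⁻¹ ≡ 1 (mod 13), so λ ≡ 5.
  x = λ² - 8 - 9 = 25 - 17 ≡ 8; y = λ·(8 - 8) - 12 ≡ 1. → (8, 1)

(8, 1)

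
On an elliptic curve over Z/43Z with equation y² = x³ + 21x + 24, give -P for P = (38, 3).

-(38, 3) = (38, -3 mod 43) = (38, 40).

(38, 40)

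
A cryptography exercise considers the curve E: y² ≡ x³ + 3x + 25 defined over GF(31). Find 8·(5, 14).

Write Q = (5, 14).
Double-and-add on 8 = (1000)₂. Start with Q = (5, 14) for the leading 1-bit.
double: tangent at (5, 14): λ = (3·5² + 3)/(2·14) ≡ 16/28. 28⁻¹ ≡ 10 (mod 31) since 28·10 = 280 ≡ 1, so λ ≡ 16·10 ≡ 5.
  x = λ² - 5 - 5 = 25 - 10 ≡ 15; y = λ·(5 - 15) - 14 ≡ 29. → (15, 29)
double: tangent at (15, 29): λ = (3·15² + 3)/(2·29) ≡ 27/27. 27⁻¹ ≡ 23 (mod 31) since 27·23 = 621 ≡ 1, so λ ≡ 27·23 ≡ 1.
  x = λ² - 15 - 15 = 1 - 30 ≡ 2; y = λ·(15 - 2) - 29 ≡ 15. → (2, 15)
double: tangent at (2, 15): λ = (3·2² + 3)/(2·15) ≡ 15/30. 30⁻¹ ≡ 30 (mod 31) since 30·30 = 900 ≡ 1, so λ ≡ 15·30 ≡ 16.
  x = λ² - 2 - 2 = 256 - 4 ≡ 4; y = λ·(2 - 4) - 15 ≡ 15. → (4, 15)

(4, 15)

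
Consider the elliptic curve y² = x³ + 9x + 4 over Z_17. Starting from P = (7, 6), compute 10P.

Repeated addition: build up to 10P.
2P: tangent at (7, 6): λ = (3·7² + 9)/(2·6) ≡ 3/12. 12⁻¹ ≡ 10 (mod 17) since 12·10 = 120 ≡ 1, so λ ≡ 3·10 ≡ 13.
  x = λ² - 7 - 7 = 169 - 14 ≡ 2; y = λ·(7 - 2) - 6 ≡ 8. → (2, 8)
3P: (2, 8) + (7, 6). λ = (6 - 8)/(7 - 2) ≡ 15/5 mod 17. 5⁻¹ ≡ 7 (mod 17) since 5·7 = 35 ≡ 1, so λ ≡ 3.
  x = λ² - 2 - 7 = 9 - 9 ≡ 0; y = λ·(2 - 0) - 8 ≡ 15. → (0, 15)
4P: (0, 15) + (7, 6). λ = (6 - 15)/(7 - 0) ≡ 8/7 mod 17. 7⁻¹ ≡ 5 (mod 17) since 7·5 = 35 ≡ 1, so λ ≡ 6.
  x = λ² - 0 - 7 = 36 - 7 ≡ 12; y = λ·(0 - 12) - 15 ≡ 15. → (12, 15)
5P: (12, 15) + (7, 6). λ = (6 - 15)/(7 - 12) ≡ 8/12 mod 17. 12⁻¹ ≡ 10 (mod 17), so λ ≡ 12.
  x = λ² - 12 - 7 = 144 - 19 ≡ 6; y = λ·(12 - 6) - 15 ≡ 6. → (6, 6)
6P: (6, 6) + (7, 6). λ = (6 - 6)/(7 - 6) ≡ 0/1 mod 17. 1⁻¹ ≡ 1 (mod 17), so λ ≡ 0.
  x = λ² - 6 - 7 = 0 - 13 ≡ 4; y = λ·(6 - 4) - 6 ≡ 11. → (4, 11)
7P: (4, 11) + (7, 6). λ = (6 - 11)/(7 - 4) ≡ 12/3 mod 17. 3⁻¹ ≡ 6 (mod 17), so λ ≡ 4.
  x = λ² - 4 - 7 = 16 - 11 ≡ 5; y = λ·(4 - 5) - 11 ≡ 2. → (5, 2)
8P: (5, 2) + (7, 6). λ = (6 - 2)/(7 - 5) ≡ 4/2 mod 17. 2⁻¹ ≡ 9 (mod 17), so λ ≡ 2.
  x = λ² - 5 - 7 = 4 - 12 ≡ 9; y = λ·(5 - 9) - 2 ≡ 7. → (9, 7)
9P: (9, 7) + (7, 6). λ = (6 - 7)/(7 - 9) ≡ 16/15 mod 17. 15⁻¹ ≡ 8 (mod 17), so λ ≡ 9.
  x = λ² - 9 - 7 = 81 - 16 ≡ 14; y = λ·(9 - 14) - 7 ≡ 16. → (14, 16)
10P: (14, 16) + (7, 6). λ = (6 - 16)/(7 - 14) ≡ 7/10 mod 17. 10⁻¹ ≡ 12 (mod 17), so λ ≡ 16.
  x = λ² - 14 - 7 = 256 - 21 ≡ 14; y = λ·(14 - 14) - 16 ≡ 1. → (14, 1)

(14, 1)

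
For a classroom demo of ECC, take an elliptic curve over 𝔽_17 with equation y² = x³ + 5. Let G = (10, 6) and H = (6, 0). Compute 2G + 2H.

First 2G:
Repeated addition: build up to 2G.
2G: tangent at (10, 6): λ = (3·10² + 0)/(2·6) ≡ 11/12. 12⁻¹ ≡ 10 (mod 17) since 12·10 = 120 ≡ 1, so λ ≡ 11·10 ≡ 8.
  x = λ² - 10 - 10 = 64 - 20 ≡ 10; y = λ·(10 - 10) - 6 ≡ 11. → (10, 11)
2G = (10, 11).
Next 2H:
Repeated addition: build up to 2H.
2H: (6, 0) + (6, 0): same x and y₁ ≡ -y₂, so the sum is the point at infinity.
2H = the point at infinity.
Finally 2G + 2H:
(10, 11) + the point at infinity = (10, 11) (identity).

(10, 11)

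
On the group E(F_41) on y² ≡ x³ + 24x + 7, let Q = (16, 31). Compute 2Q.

tangent at (16, 31): λ = (3·16² + 24)/(2·31) ≡ 13/21. 21⁻¹ ≡ 2 (mod 41), so λ ≡ 13·2 ≡ 26.
  x = λ² - 16 - 16 = 676 - 32 ≡ 29; y = λ·(16 - 29) - 31 ≡ 0. → (29, 0)

(29, 0)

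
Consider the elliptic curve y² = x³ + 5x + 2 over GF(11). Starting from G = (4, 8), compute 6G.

(4, 8)

Repeated addition: build up to 6G.
2G: tangent at (4, 8): λ = (3·4² + 5)/(2·8) ≡ 9/5. 5⁻¹ ≡ 9 (mod 11), so λ ≡ 9·9 ≡ 4.
  x = λ² - 4 - 4 = 16 - 8 ≡ 8; y = λ·(4 - 8) - 8 ≡ 9. → (8, 9)
3G: (8, 9) + (4, 8). λ = (8 - 9)/(4 - 8) ≡ 10/7 mod 11. 7⁻¹ ≡ 8 (mod 11) since 7·8 = 56 ≡ 1, so λ ≡ 3.
  x = λ² - 8 - 4 = 9 - 12 ≡ 8; y = λ·(8 - 8) - 9 ≡ 2. → (8, 2)
4G: (8, 2) + (4, 8). λ = (8 - 2)/(4 - 8) ≡ 6/7 mod 11. 7⁻¹ ≡ 8 (mod 11), so λ ≡ 4.
  x = λ² - 8 - 4 = 16 - 12 ≡ 4; y = λ·(8 - 4) - 2 ≡ 3. → (4, 3)
5G: (4, 3) + (4, 8): same x and y₁ ≡ -y₂, so the sum is O.
6G: O + (4, 8) = (4, 8) (identity).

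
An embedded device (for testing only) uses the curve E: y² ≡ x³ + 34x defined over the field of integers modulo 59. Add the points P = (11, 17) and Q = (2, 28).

(22, 3)

(11, 17) + (2, 28). λ = (28 - 17)/(2 - 11) ≡ 11/50 mod 59. 50⁻¹ ≡ 13 (mod 59) since 50·13 = 650 ≡ 1, so λ ≡ 25.
  x = λ² - 11 - 2 = 625 - 13 ≡ 22; y = λ·(11 - 22) - 17 ≡ 3. → (22, 3)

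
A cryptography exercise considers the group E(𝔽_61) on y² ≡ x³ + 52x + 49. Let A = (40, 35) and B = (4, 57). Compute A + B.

(40, 35) + (4, 57). λ = (57 - 35)/(4 - 40) ≡ 22/25 mod 61. 25⁻¹ ≡ 22 (mod 61), so λ ≡ 57.
  x = λ² - 40 - 4 = 3249 - 44 ≡ 33; y = λ·(40 - 33) - 35 ≡ 59. → (33, 59)

(33, 59)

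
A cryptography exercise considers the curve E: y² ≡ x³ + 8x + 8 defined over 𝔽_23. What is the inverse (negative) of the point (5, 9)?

-(5, 9) = (5, -9 mod 23) = (5, 14).

(5, 14)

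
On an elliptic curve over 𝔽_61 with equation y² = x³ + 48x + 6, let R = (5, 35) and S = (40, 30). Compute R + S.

(21, 37)

(5, 35) + (40, 30). λ = (30 - 35)/(40 - 5) ≡ 56/35 mod 61. 35⁻¹ ≡ 7 (mod 61) since 35·7 = 245 ≡ 1, so λ ≡ 26.
  x = λ² - 5 - 40 = 676 - 45 ≡ 21; y = λ·(5 - 21) - 35 ≡ 37. → (21, 37)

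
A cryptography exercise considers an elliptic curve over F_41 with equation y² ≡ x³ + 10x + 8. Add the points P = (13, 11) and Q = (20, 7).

(13, 11) + (20, 7). λ = (7 - 11)/(20 - 13) ≡ 37/7 mod 41. 7⁻¹ ≡ 6 (mod 41) since 7·6 = 42 ≡ 1, so λ ≡ 17.
  x = λ² - 13 - 20 = 289 - 33 ≡ 10; y = λ·(13 - 10) - 11 ≡ 40. → (10, 40)

(10, 40)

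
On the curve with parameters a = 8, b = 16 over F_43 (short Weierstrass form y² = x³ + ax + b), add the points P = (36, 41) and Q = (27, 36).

(36, 41) + (27, 36). λ = (36 - 41)/(27 - 36) ≡ 38/34 mod 43. 34⁻¹ ≡ 19 (mod 43), so λ ≡ 34.
  x = λ² - 36 - 27 = 1156 - 63 ≡ 18; y = λ·(36 - 18) - 41 ≡ 12. → (18, 12)

(18, 12)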